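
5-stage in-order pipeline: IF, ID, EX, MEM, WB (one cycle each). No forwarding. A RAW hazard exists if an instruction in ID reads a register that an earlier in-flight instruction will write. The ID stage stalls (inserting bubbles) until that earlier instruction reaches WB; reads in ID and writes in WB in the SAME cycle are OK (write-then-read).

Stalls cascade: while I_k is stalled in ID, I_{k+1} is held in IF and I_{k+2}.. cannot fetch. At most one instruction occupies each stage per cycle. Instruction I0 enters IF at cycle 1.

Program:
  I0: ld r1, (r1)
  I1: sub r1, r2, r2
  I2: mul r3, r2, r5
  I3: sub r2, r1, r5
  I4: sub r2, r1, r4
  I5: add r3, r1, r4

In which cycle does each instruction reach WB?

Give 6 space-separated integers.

I0 ld r1 <- r1: IF@1 ID@2 stall=0 (-) EX@3 MEM@4 WB@5
I1 sub r1 <- r2,r2: IF@2 ID@3 stall=0 (-) EX@4 MEM@5 WB@6
I2 mul r3 <- r2,r5: IF@3 ID@4 stall=0 (-) EX@5 MEM@6 WB@7
I3 sub r2 <- r1,r5: IF@4 ID@5 stall=1 (RAW on I1.r1 (WB@6)) EX@7 MEM@8 WB@9
I4 sub r2 <- r1,r4: IF@5 ID@7 stall=0 (-) EX@8 MEM@9 WB@10
I5 add r3 <- r1,r4: IF@7 ID@8 stall=0 (-) EX@9 MEM@10 WB@11

Answer: 5 6 7 9 10 11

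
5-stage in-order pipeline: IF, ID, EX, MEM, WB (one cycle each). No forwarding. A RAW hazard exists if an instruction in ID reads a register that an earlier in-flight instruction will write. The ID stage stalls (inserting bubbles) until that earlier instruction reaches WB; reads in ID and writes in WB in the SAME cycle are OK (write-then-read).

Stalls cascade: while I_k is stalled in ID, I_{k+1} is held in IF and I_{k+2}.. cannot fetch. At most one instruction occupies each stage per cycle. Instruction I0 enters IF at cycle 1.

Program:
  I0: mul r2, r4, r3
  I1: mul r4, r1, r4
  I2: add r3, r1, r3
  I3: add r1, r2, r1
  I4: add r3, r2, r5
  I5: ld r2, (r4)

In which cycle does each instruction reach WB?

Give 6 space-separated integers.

Answer: 5 6 7 8 9 10

Derivation:
I0 mul r2 <- r4,r3: IF@1 ID@2 stall=0 (-) EX@3 MEM@4 WB@5
I1 mul r4 <- r1,r4: IF@2 ID@3 stall=0 (-) EX@4 MEM@5 WB@6
I2 add r3 <- r1,r3: IF@3 ID@4 stall=0 (-) EX@5 MEM@6 WB@7
I3 add r1 <- r2,r1: IF@4 ID@5 stall=0 (-) EX@6 MEM@7 WB@8
I4 add r3 <- r2,r5: IF@5 ID@6 stall=0 (-) EX@7 MEM@8 WB@9
I5 ld r2 <- r4: IF@6 ID@7 stall=0 (-) EX@8 MEM@9 WB@10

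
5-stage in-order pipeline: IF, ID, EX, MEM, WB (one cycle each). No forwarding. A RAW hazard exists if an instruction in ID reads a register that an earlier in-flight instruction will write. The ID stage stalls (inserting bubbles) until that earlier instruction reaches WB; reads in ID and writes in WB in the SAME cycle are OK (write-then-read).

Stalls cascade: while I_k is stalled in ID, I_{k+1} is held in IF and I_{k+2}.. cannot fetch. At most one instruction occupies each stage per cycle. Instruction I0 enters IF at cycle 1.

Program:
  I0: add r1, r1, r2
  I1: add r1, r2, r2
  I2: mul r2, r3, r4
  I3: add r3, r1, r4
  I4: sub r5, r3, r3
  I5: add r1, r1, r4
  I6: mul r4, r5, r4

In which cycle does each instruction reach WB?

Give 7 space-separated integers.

I0 add r1 <- r1,r2: IF@1 ID@2 stall=0 (-) EX@3 MEM@4 WB@5
I1 add r1 <- r2,r2: IF@2 ID@3 stall=0 (-) EX@4 MEM@5 WB@6
I2 mul r2 <- r3,r4: IF@3 ID@4 stall=0 (-) EX@5 MEM@6 WB@7
I3 add r3 <- r1,r4: IF@4 ID@5 stall=1 (RAW on I1.r1 (WB@6)) EX@7 MEM@8 WB@9
I4 sub r5 <- r3,r3: IF@5 ID@7 stall=2 (RAW on I3.r3 (WB@9)) EX@10 MEM@11 WB@12
I5 add r1 <- r1,r4: IF@7 ID@10 stall=0 (-) EX@11 MEM@12 WB@13
I6 mul r4 <- r5,r4: IF@10 ID@11 stall=1 (RAW on I4.r5 (WB@12)) EX@13 MEM@14 WB@15

Answer: 5 6 7 9 12 13 15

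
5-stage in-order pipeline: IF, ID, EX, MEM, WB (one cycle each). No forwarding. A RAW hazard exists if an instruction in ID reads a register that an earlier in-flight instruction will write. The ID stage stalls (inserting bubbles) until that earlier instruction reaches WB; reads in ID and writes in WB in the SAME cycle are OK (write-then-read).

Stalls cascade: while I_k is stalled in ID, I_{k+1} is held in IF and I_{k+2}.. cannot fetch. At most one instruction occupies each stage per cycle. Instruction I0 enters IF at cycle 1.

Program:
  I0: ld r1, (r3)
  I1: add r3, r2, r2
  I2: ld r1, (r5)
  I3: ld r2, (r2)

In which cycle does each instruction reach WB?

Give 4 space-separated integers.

Answer: 5 6 7 8

Derivation:
I0 ld r1 <- r3: IF@1 ID@2 stall=0 (-) EX@3 MEM@4 WB@5
I1 add r3 <- r2,r2: IF@2 ID@3 stall=0 (-) EX@4 MEM@5 WB@6
I2 ld r1 <- r5: IF@3 ID@4 stall=0 (-) EX@5 MEM@6 WB@7
I3 ld r2 <- r2: IF@4 ID@5 stall=0 (-) EX@6 MEM@7 WB@8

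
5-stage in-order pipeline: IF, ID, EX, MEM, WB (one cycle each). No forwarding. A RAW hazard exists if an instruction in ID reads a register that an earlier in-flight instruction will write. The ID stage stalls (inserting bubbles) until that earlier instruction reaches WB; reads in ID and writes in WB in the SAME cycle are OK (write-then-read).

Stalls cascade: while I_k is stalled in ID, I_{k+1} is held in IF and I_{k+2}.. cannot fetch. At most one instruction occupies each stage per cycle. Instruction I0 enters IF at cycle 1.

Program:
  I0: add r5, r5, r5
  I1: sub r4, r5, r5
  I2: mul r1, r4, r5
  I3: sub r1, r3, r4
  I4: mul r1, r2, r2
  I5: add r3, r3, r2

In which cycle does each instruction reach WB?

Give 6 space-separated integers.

Answer: 5 8 11 12 13 14

Derivation:
I0 add r5 <- r5,r5: IF@1 ID@2 stall=0 (-) EX@3 MEM@4 WB@5
I1 sub r4 <- r5,r5: IF@2 ID@3 stall=2 (RAW on I0.r5 (WB@5)) EX@6 MEM@7 WB@8
I2 mul r1 <- r4,r5: IF@3 ID@6 stall=2 (RAW on I1.r4 (WB@8)) EX@9 MEM@10 WB@11
I3 sub r1 <- r3,r4: IF@6 ID@9 stall=0 (-) EX@10 MEM@11 WB@12
I4 mul r1 <- r2,r2: IF@9 ID@10 stall=0 (-) EX@11 MEM@12 WB@13
I5 add r3 <- r3,r2: IF@10 ID@11 stall=0 (-) EX@12 MEM@13 WB@14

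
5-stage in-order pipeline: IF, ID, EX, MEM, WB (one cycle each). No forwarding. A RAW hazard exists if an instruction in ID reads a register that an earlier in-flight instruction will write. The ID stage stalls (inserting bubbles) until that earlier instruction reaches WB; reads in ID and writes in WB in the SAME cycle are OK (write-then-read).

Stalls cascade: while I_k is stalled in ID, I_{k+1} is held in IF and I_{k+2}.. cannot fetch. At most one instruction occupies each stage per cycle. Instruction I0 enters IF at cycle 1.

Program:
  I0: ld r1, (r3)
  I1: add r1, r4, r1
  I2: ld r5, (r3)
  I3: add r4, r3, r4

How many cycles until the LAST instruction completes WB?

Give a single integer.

I0 ld r1 <- r3: IF@1 ID@2 stall=0 (-) EX@3 MEM@4 WB@5
I1 add r1 <- r4,r1: IF@2 ID@3 stall=2 (RAW on I0.r1 (WB@5)) EX@6 MEM@7 WB@8
I2 ld r5 <- r3: IF@3 ID@6 stall=0 (-) EX@7 MEM@8 WB@9
I3 add r4 <- r3,r4: IF@6 ID@7 stall=0 (-) EX@8 MEM@9 WB@10

Answer: 10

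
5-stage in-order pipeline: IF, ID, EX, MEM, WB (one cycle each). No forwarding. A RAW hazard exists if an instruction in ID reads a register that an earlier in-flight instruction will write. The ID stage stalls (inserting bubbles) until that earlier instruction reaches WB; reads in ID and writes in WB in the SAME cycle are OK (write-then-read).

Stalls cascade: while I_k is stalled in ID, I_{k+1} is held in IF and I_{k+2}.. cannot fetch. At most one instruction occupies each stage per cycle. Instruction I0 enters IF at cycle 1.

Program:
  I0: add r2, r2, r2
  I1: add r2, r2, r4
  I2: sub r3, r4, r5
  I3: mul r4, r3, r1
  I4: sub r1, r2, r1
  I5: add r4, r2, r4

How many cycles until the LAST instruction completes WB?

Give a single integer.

Answer: 15

Derivation:
I0 add r2 <- r2,r2: IF@1 ID@2 stall=0 (-) EX@3 MEM@4 WB@5
I1 add r2 <- r2,r4: IF@2 ID@3 stall=2 (RAW on I0.r2 (WB@5)) EX@6 MEM@7 WB@8
I2 sub r3 <- r4,r5: IF@3 ID@6 stall=0 (-) EX@7 MEM@8 WB@9
I3 mul r4 <- r3,r1: IF@6 ID@7 stall=2 (RAW on I2.r3 (WB@9)) EX@10 MEM@11 WB@12
I4 sub r1 <- r2,r1: IF@7 ID@10 stall=0 (-) EX@11 MEM@12 WB@13
I5 add r4 <- r2,r4: IF@10 ID@11 stall=1 (RAW on I3.r4 (WB@12)) EX@13 MEM@14 WB@15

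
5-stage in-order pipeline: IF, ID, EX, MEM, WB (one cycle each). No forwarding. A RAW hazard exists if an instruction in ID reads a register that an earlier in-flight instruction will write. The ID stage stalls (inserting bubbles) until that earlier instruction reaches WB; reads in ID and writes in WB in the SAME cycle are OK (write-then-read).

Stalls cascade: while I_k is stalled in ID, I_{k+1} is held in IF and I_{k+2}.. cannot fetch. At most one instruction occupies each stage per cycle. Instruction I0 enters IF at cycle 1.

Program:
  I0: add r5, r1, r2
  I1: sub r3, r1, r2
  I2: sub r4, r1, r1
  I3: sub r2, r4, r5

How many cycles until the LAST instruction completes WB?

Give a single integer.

Answer: 10

Derivation:
I0 add r5 <- r1,r2: IF@1 ID@2 stall=0 (-) EX@3 MEM@4 WB@5
I1 sub r3 <- r1,r2: IF@2 ID@3 stall=0 (-) EX@4 MEM@5 WB@6
I2 sub r4 <- r1,r1: IF@3 ID@4 stall=0 (-) EX@5 MEM@6 WB@7
I3 sub r2 <- r4,r5: IF@4 ID@5 stall=2 (RAW on I2.r4 (WB@7)) EX@8 MEM@9 WB@10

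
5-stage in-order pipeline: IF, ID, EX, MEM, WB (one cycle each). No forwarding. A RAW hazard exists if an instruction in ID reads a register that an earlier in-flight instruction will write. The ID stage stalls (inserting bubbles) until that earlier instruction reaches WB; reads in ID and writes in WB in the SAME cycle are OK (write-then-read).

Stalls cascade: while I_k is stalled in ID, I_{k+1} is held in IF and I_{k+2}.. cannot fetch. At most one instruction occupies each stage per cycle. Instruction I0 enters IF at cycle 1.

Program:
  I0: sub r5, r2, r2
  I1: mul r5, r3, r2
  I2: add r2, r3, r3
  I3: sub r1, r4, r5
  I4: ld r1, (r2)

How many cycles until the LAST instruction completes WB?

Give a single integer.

I0 sub r5 <- r2,r2: IF@1 ID@2 stall=0 (-) EX@3 MEM@4 WB@5
I1 mul r5 <- r3,r2: IF@2 ID@3 stall=0 (-) EX@4 MEM@5 WB@6
I2 add r2 <- r3,r3: IF@3 ID@4 stall=0 (-) EX@5 MEM@6 WB@7
I3 sub r1 <- r4,r5: IF@4 ID@5 stall=1 (RAW on I1.r5 (WB@6)) EX@7 MEM@8 WB@9
I4 ld r1 <- r2: IF@5 ID@7 stall=0 (-) EX@8 MEM@9 WB@10

Answer: 10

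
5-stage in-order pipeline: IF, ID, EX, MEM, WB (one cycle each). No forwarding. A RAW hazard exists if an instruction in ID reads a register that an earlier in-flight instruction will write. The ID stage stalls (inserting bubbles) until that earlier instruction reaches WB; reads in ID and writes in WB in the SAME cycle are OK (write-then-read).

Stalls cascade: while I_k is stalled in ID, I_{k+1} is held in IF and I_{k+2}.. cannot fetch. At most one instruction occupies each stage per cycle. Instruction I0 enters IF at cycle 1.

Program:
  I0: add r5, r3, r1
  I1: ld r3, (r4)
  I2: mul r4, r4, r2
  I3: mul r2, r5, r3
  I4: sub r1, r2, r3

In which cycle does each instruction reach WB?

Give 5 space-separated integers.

I0 add r5 <- r3,r1: IF@1 ID@2 stall=0 (-) EX@3 MEM@4 WB@5
I1 ld r3 <- r4: IF@2 ID@3 stall=0 (-) EX@4 MEM@5 WB@6
I2 mul r4 <- r4,r2: IF@3 ID@4 stall=0 (-) EX@5 MEM@6 WB@7
I3 mul r2 <- r5,r3: IF@4 ID@5 stall=1 (RAW on I1.r3 (WB@6)) EX@7 MEM@8 WB@9
I4 sub r1 <- r2,r3: IF@5 ID@7 stall=2 (RAW on I3.r2 (WB@9)) EX@10 MEM@11 WB@12

Answer: 5 6 7 9 12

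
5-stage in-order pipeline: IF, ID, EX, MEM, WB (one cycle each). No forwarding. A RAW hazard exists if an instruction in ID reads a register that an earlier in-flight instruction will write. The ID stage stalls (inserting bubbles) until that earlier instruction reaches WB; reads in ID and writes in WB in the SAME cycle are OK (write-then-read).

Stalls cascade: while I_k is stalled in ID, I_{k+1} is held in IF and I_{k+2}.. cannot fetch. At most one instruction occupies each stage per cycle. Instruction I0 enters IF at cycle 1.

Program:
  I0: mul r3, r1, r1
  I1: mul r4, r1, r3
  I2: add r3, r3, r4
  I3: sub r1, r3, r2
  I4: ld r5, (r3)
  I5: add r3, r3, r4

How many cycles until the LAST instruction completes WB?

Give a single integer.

Answer: 16

Derivation:
I0 mul r3 <- r1,r1: IF@1 ID@2 stall=0 (-) EX@3 MEM@4 WB@5
I1 mul r4 <- r1,r3: IF@2 ID@3 stall=2 (RAW on I0.r3 (WB@5)) EX@6 MEM@7 WB@8
I2 add r3 <- r3,r4: IF@3 ID@6 stall=2 (RAW on I1.r4 (WB@8)) EX@9 MEM@10 WB@11
I3 sub r1 <- r3,r2: IF@6 ID@9 stall=2 (RAW on I2.r3 (WB@11)) EX@12 MEM@13 WB@14
I4 ld r5 <- r3: IF@9 ID@12 stall=0 (-) EX@13 MEM@14 WB@15
I5 add r3 <- r3,r4: IF@12 ID@13 stall=0 (-) EX@14 MEM@15 WB@16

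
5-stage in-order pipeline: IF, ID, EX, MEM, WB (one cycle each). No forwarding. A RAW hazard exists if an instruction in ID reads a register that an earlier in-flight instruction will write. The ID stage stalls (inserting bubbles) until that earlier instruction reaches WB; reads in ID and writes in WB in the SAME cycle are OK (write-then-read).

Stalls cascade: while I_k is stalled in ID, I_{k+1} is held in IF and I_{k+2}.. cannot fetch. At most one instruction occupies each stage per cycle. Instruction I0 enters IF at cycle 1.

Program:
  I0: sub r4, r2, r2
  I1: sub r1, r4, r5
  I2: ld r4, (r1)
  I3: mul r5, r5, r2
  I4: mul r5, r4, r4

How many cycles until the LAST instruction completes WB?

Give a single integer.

I0 sub r4 <- r2,r2: IF@1 ID@2 stall=0 (-) EX@3 MEM@4 WB@5
I1 sub r1 <- r4,r5: IF@2 ID@3 stall=2 (RAW on I0.r4 (WB@5)) EX@6 MEM@7 WB@8
I2 ld r4 <- r1: IF@3 ID@6 stall=2 (RAW on I1.r1 (WB@8)) EX@9 MEM@10 WB@11
I3 mul r5 <- r5,r2: IF@6 ID@9 stall=0 (-) EX@10 MEM@11 WB@12
I4 mul r5 <- r4,r4: IF@9 ID@10 stall=1 (RAW on I2.r4 (WB@11)) EX@12 MEM@13 WB@14

Answer: 14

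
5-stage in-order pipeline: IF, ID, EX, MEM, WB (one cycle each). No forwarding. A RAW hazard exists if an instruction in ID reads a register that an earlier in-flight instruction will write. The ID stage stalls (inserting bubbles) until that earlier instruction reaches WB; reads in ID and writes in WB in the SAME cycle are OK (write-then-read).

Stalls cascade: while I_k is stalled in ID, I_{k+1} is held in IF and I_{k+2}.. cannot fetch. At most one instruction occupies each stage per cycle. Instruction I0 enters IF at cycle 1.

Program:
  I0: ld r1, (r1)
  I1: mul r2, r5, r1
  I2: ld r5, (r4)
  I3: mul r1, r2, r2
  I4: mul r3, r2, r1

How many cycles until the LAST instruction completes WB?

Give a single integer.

Answer: 14

Derivation:
I0 ld r1 <- r1: IF@1 ID@2 stall=0 (-) EX@3 MEM@4 WB@5
I1 mul r2 <- r5,r1: IF@2 ID@3 stall=2 (RAW on I0.r1 (WB@5)) EX@6 MEM@7 WB@8
I2 ld r5 <- r4: IF@3 ID@6 stall=0 (-) EX@7 MEM@8 WB@9
I3 mul r1 <- r2,r2: IF@6 ID@7 stall=1 (RAW on I1.r2 (WB@8)) EX@9 MEM@10 WB@11
I4 mul r3 <- r2,r1: IF@7 ID@9 stall=2 (RAW on I3.r1 (WB@11)) EX@12 MEM@13 WB@14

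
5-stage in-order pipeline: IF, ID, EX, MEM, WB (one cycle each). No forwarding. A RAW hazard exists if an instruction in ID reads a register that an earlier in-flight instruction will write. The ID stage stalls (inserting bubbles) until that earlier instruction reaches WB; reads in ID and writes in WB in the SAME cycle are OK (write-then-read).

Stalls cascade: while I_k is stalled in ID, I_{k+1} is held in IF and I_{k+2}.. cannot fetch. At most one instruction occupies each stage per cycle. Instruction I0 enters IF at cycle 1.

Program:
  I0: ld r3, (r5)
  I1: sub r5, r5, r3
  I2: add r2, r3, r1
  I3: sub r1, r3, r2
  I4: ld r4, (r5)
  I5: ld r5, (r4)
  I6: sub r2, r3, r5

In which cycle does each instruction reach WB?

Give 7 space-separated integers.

I0 ld r3 <- r5: IF@1 ID@2 stall=0 (-) EX@3 MEM@4 WB@5
I1 sub r5 <- r5,r3: IF@2 ID@3 stall=2 (RAW on I0.r3 (WB@5)) EX@6 MEM@7 WB@8
I2 add r2 <- r3,r1: IF@3 ID@6 stall=0 (-) EX@7 MEM@8 WB@9
I3 sub r1 <- r3,r2: IF@6 ID@7 stall=2 (RAW on I2.r2 (WB@9)) EX@10 MEM@11 WB@12
I4 ld r4 <- r5: IF@7 ID@10 stall=0 (-) EX@11 MEM@12 WB@13
I5 ld r5 <- r4: IF@10 ID@11 stall=2 (RAW on I4.r4 (WB@13)) EX@14 MEM@15 WB@16
I6 sub r2 <- r3,r5: IF@11 ID@14 stall=2 (RAW on I5.r5 (WB@16)) EX@17 MEM@18 WB@19

Answer: 5 8 9 12 13 16 19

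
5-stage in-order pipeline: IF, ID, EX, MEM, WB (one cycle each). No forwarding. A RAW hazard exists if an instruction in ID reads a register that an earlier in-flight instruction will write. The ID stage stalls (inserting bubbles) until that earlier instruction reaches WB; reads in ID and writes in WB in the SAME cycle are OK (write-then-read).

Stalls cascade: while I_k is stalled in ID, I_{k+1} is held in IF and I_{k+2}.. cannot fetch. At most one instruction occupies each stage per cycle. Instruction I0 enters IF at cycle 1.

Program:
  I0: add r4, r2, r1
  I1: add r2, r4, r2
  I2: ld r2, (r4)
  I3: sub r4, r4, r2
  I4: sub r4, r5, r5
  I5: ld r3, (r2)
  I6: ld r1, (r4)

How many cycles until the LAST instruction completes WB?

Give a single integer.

Answer: 16

Derivation:
I0 add r4 <- r2,r1: IF@1 ID@2 stall=0 (-) EX@3 MEM@4 WB@5
I1 add r2 <- r4,r2: IF@2 ID@3 stall=2 (RAW on I0.r4 (WB@5)) EX@6 MEM@7 WB@8
I2 ld r2 <- r4: IF@3 ID@6 stall=0 (-) EX@7 MEM@8 WB@9
I3 sub r4 <- r4,r2: IF@6 ID@7 stall=2 (RAW on I2.r2 (WB@9)) EX@10 MEM@11 WB@12
I4 sub r4 <- r5,r5: IF@7 ID@10 stall=0 (-) EX@11 MEM@12 WB@13
I5 ld r3 <- r2: IF@10 ID@11 stall=0 (-) EX@12 MEM@13 WB@14
I6 ld r1 <- r4: IF@11 ID@12 stall=1 (RAW on I4.r4 (WB@13)) EX@14 MEM@15 WB@16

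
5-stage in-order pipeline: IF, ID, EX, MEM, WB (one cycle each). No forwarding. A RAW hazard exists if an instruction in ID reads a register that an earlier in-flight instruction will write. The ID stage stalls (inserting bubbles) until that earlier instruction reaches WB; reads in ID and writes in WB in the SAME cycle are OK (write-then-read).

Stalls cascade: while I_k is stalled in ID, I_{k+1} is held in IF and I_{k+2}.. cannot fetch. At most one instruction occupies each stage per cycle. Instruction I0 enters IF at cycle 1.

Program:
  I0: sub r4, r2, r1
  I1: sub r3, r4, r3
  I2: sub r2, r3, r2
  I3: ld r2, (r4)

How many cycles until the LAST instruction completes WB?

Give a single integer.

I0 sub r4 <- r2,r1: IF@1 ID@2 stall=0 (-) EX@3 MEM@4 WB@5
I1 sub r3 <- r4,r3: IF@2 ID@3 stall=2 (RAW on I0.r4 (WB@5)) EX@6 MEM@7 WB@8
I2 sub r2 <- r3,r2: IF@3 ID@6 stall=2 (RAW on I1.r3 (WB@8)) EX@9 MEM@10 WB@11
I3 ld r2 <- r4: IF@6 ID@9 stall=0 (-) EX@10 MEM@11 WB@12

Answer: 12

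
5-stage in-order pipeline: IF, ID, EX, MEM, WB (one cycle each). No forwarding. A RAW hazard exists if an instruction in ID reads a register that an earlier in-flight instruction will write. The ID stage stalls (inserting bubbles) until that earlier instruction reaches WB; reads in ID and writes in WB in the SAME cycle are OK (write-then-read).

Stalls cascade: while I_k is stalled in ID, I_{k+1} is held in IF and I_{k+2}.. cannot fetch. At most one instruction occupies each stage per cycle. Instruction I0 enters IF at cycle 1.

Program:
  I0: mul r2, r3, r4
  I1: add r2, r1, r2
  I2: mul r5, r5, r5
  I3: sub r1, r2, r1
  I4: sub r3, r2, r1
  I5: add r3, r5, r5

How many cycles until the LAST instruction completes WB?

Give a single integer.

Answer: 15

Derivation:
I0 mul r2 <- r3,r4: IF@1 ID@2 stall=0 (-) EX@3 MEM@4 WB@5
I1 add r2 <- r1,r2: IF@2 ID@3 stall=2 (RAW on I0.r2 (WB@5)) EX@6 MEM@7 WB@8
I2 mul r5 <- r5,r5: IF@3 ID@6 stall=0 (-) EX@7 MEM@8 WB@9
I3 sub r1 <- r2,r1: IF@6 ID@7 stall=1 (RAW on I1.r2 (WB@8)) EX@9 MEM@10 WB@11
I4 sub r3 <- r2,r1: IF@7 ID@9 stall=2 (RAW on I3.r1 (WB@11)) EX@12 MEM@13 WB@14
I5 add r3 <- r5,r5: IF@9 ID@12 stall=0 (-) EX@13 MEM@14 WB@15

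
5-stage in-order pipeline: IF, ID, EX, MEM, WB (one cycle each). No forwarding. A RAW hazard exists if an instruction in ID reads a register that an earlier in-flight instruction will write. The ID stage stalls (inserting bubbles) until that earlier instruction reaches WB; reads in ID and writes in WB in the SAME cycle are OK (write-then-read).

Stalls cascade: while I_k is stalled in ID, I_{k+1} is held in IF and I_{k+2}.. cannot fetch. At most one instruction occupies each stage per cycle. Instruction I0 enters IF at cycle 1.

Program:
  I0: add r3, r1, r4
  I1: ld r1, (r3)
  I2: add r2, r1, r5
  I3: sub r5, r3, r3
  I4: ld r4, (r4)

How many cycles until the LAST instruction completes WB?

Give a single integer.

Answer: 13

Derivation:
I0 add r3 <- r1,r4: IF@1 ID@2 stall=0 (-) EX@3 MEM@4 WB@5
I1 ld r1 <- r3: IF@2 ID@3 stall=2 (RAW on I0.r3 (WB@5)) EX@6 MEM@7 WB@8
I2 add r2 <- r1,r5: IF@3 ID@6 stall=2 (RAW on I1.r1 (WB@8)) EX@9 MEM@10 WB@11
I3 sub r5 <- r3,r3: IF@6 ID@9 stall=0 (-) EX@10 MEM@11 WB@12
I4 ld r4 <- r4: IF@9 ID@10 stall=0 (-) EX@11 MEM@12 WB@13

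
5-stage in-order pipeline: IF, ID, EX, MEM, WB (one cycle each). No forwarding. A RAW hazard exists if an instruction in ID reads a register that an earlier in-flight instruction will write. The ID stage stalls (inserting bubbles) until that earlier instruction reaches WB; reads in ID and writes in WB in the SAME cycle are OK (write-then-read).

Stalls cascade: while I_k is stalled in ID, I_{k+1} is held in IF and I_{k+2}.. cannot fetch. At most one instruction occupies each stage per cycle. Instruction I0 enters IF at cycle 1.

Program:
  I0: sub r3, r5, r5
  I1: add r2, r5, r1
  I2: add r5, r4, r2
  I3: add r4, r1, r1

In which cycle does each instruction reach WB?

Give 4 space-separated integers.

I0 sub r3 <- r5,r5: IF@1 ID@2 stall=0 (-) EX@3 MEM@4 WB@5
I1 add r2 <- r5,r1: IF@2 ID@3 stall=0 (-) EX@4 MEM@5 WB@6
I2 add r5 <- r4,r2: IF@3 ID@4 stall=2 (RAW on I1.r2 (WB@6)) EX@7 MEM@8 WB@9
I3 add r4 <- r1,r1: IF@4 ID@7 stall=0 (-) EX@8 MEM@9 WB@10

Answer: 5 6 9 10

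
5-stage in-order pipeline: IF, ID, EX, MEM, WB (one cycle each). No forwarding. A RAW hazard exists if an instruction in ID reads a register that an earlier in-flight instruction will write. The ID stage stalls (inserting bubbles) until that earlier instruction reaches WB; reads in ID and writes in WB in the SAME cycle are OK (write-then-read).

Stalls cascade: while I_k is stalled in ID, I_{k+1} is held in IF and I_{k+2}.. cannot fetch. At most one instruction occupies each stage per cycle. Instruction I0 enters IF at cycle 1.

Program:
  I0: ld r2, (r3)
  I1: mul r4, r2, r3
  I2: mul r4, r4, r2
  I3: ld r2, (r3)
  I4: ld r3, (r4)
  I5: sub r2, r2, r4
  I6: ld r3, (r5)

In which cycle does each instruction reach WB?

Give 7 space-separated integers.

Answer: 5 8 11 12 14 15 16

Derivation:
I0 ld r2 <- r3: IF@1 ID@2 stall=0 (-) EX@3 MEM@4 WB@5
I1 mul r4 <- r2,r3: IF@2 ID@3 stall=2 (RAW on I0.r2 (WB@5)) EX@6 MEM@7 WB@8
I2 mul r4 <- r4,r2: IF@3 ID@6 stall=2 (RAW on I1.r4 (WB@8)) EX@9 MEM@10 WB@11
I3 ld r2 <- r3: IF@6 ID@9 stall=0 (-) EX@10 MEM@11 WB@12
I4 ld r3 <- r4: IF@9 ID@10 stall=1 (RAW on I2.r4 (WB@11)) EX@12 MEM@13 WB@14
I5 sub r2 <- r2,r4: IF@10 ID@12 stall=0 (-) EX@13 MEM@14 WB@15
I6 ld r3 <- r5: IF@12 ID@13 stall=0 (-) EX@14 MEM@15 WB@16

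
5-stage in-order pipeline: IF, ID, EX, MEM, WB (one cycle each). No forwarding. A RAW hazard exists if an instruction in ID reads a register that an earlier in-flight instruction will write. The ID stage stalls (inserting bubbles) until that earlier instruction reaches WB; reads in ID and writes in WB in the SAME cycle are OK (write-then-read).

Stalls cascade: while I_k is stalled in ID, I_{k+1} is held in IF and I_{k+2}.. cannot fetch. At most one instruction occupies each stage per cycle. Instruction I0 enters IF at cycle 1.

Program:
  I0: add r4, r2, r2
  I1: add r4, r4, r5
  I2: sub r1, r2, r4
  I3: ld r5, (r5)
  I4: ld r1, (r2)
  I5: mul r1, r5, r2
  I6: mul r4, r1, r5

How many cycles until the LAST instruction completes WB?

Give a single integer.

I0 add r4 <- r2,r2: IF@1 ID@2 stall=0 (-) EX@3 MEM@4 WB@5
I1 add r4 <- r4,r5: IF@2 ID@3 stall=2 (RAW on I0.r4 (WB@5)) EX@6 MEM@7 WB@8
I2 sub r1 <- r2,r4: IF@3 ID@6 stall=2 (RAW on I1.r4 (WB@8)) EX@9 MEM@10 WB@11
I3 ld r5 <- r5: IF@6 ID@9 stall=0 (-) EX@10 MEM@11 WB@12
I4 ld r1 <- r2: IF@9 ID@10 stall=0 (-) EX@11 MEM@12 WB@13
I5 mul r1 <- r5,r2: IF@10 ID@11 stall=1 (RAW on I3.r5 (WB@12)) EX@13 MEM@14 WB@15
I6 mul r4 <- r1,r5: IF@11 ID@13 stall=2 (RAW on I5.r1 (WB@15)) EX@16 MEM@17 WB@18

Answer: 18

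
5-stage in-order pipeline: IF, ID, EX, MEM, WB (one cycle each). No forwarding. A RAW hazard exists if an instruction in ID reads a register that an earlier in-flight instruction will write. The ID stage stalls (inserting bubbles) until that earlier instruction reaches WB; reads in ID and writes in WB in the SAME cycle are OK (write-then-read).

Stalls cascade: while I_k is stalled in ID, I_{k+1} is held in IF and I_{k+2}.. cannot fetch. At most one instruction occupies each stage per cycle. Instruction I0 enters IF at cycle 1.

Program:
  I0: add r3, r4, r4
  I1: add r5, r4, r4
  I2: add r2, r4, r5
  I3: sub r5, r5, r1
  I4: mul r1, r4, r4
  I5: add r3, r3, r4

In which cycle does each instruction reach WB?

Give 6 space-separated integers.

Answer: 5 6 9 10 11 12

Derivation:
I0 add r3 <- r4,r4: IF@1 ID@2 stall=0 (-) EX@3 MEM@4 WB@5
I1 add r5 <- r4,r4: IF@2 ID@3 stall=0 (-) EX@4 MEM@5 WB@6
I2 add r2 <- r4,r5: IF@3 ID@4 stall=2 (RAW on I1.r5 (WB@6)) EX@7 MEM@8 WB@9
I3 sub r5 <- r5,r1: IF@4 ID@7 stall=0 (-) EX@8 MEM@9 WB@10
I4 mul r1 <- r4,r4: IF@7 ID@8 stall=0 (-) EX@9 MEM@10 WB@11
I5 add r3 <- r3,r4: IF@8 ID@9 stall=0 (-) EX@10 MEM@11 WB@12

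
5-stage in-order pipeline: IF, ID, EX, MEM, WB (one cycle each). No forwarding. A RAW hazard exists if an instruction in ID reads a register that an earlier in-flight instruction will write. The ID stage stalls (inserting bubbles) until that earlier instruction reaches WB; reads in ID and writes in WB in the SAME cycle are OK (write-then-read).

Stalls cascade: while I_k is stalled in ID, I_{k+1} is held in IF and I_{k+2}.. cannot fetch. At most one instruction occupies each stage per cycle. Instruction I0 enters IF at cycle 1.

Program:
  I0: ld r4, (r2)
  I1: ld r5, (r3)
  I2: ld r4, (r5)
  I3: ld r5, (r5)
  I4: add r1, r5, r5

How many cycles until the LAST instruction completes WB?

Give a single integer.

I0 ld r4 <- r2: IF@1 ID@2 stall=0 (-) EX@3 MEM@4 WB@5
I1 ld r5 <- r3: IF@2 ID@3 stall=0 (-) EX@4 MEM@5 WB@6
I2 ld r4 <- r5: IF@3 ID@4 stall=2 (RAW on I1.r5 (WB@6)) EX@7 MEM@8 WB@9
I3 ld r5 <- r5: IF@4 ID@7 stall=0 (-) EX@8 MEM@9 WB@10
I4 add r1 <- r5,r5: IF@7 ID@8 stall=2 (RAW on I3.r5 (WB@10)) EX@11 MEM@12 WB@13

Answer: 13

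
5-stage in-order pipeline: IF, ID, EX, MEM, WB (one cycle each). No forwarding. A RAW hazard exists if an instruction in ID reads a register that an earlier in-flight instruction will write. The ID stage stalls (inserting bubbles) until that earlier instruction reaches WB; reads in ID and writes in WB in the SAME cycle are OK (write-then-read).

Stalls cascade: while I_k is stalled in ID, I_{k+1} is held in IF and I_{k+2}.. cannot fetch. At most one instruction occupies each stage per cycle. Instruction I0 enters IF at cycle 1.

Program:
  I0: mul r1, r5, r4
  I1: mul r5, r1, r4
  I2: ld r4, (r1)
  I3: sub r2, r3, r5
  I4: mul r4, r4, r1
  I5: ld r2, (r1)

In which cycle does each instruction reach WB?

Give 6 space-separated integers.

I0 mul r1 <- r5,r4: IF@1 ID@2 stall=0 (-) EX@3 MEM@4 WB@5
I1 mul r5 <- r1,r4: IF@2 ID@3 stall=2 (RAW on I0.r1 (WB@5)) EX@6 MEM@7 WB@8
I2 ld r4 <- r1: IF@3 ID@6 stall=0 (-) EX@7 MEM@8 WB@9
I3 sub r2 <- r3,r5: IF@6 ID@7 stall=1 (RAW on I1.r5 (WB@8)) EX@9 MEM@10 WB@11
I4 mul r4 <- r4,r1: IF@7 ID@9 stall=0 (-) EX@10 MEM@11 WB@12
I5 ld r2 <- r1: IF@9 ID@10 stall=0 (-) EX@11 MEM@12 WB@13

Answer: 5 8 9 11 12 13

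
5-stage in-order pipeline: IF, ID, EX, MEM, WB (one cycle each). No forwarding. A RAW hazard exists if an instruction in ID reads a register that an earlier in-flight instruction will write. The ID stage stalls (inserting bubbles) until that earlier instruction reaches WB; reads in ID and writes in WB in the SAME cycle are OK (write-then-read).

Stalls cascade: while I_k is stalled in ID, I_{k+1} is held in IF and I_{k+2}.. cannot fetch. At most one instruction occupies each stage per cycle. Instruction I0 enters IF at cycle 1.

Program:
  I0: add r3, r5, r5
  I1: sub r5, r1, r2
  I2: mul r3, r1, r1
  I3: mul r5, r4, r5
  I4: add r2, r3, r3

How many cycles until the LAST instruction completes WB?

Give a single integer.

I0 add r3 <- r5,r5: IF@1 ID@2 stall=0 (-) EX@3 MEM@4 WB@5
I1 sub r5 <- r1,r2: IF@2 ID@3 stall=0 (-) EX@4 MEM@5 WB@6
I2 mul r3 <- r1,r1: IF@3 ID@4 stall=0 (-) EX@5 MEM@6 WB@7
I3 mul r5 <- r4,r5: IF@4 ID@5 stall=1 (RAW on I1.r5 (WB@6)) EX@7 MEM@8 WB@9
I4 add r2 <- r3,r3: IF@5 ID@7 stall=0 (-) EX@8 MEM@9 WB@10

Answer: 10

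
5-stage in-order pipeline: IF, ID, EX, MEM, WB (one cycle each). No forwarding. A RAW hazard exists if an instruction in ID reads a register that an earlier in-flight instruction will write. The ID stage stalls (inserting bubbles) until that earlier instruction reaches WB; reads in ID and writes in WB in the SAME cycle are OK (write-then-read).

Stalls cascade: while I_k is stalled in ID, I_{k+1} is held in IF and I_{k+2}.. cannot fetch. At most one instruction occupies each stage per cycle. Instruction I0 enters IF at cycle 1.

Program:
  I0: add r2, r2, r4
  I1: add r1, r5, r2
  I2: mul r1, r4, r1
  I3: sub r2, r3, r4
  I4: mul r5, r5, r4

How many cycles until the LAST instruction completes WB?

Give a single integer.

Answer: 13

Derivation:
I0 add r2 <- r2,r4: IF@1 ID@2 stall=0 (-) EX@3 MEM@4 WB@5
I1 add r1 <- r5,r2: IF@2 ID@3 stall=2 (RAW on I0.r2 (WB@5)) EX@6 MEM@7 WB@8
I2 mul r1 <- r4,r1: IF@3 ID@6 stall=2 (RAW on I1.r1 (WB@8)) EX@9 MEM@10 WB@11
I3 sub r2 <- r3,r4: IF@6 ID@9 stall=0 (-) EX@10 MEM@11 WB@12
I4 mul r5 <- r5,r4: IF@9 ID@10 stall=0 (-) EX@11 MEM@12 WB@13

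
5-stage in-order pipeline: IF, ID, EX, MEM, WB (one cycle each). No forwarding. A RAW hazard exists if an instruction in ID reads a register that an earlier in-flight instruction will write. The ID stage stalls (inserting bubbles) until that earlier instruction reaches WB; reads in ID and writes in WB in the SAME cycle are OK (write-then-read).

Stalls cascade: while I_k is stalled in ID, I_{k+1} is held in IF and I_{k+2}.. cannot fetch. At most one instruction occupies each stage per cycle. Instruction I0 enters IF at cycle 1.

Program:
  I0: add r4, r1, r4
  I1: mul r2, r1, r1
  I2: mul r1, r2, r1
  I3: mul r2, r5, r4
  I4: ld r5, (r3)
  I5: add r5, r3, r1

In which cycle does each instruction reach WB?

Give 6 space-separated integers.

I0 add r4 <- r1,r4: IF@1 ID@2 stall=0 (-) EX@3 MEM@4 WB@5
I1 mul r2 <- r1,r1: IF@2 ID@3 stall=0 (-) EX@4 MEM@5 WB@6
I2 mul r1 <- r2,r1: IF@3 ID@4 stall=2 (RAW on I1.r2 (WB@6)) EX@7 MEM@8 WB@9
I3 mul r2 <- r5,r4: IF@4 ID@7 stall=0 (-) EX@8 MEM@9 WB@10
I4 ld r5 <- r3: IF@7 ID@8 stall=0 (-) EX@9 MEM@10 WB@11
I5 add r5 <- r3,r1: IF@8 ID@9 stall=0 (-) EX@10 MEM@11 WB@12

Answer: 5 6 9 10 11 12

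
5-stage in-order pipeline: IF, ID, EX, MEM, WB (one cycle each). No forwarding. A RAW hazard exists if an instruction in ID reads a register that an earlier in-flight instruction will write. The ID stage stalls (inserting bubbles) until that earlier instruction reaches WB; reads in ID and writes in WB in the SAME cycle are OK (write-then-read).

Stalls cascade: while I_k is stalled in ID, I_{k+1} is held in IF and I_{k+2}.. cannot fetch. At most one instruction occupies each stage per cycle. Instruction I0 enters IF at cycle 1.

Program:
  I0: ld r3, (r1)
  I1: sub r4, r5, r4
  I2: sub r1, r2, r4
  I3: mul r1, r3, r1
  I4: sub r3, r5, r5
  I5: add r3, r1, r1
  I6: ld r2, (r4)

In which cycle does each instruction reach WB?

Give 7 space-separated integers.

Answer: 5 6 9 12 13 15 16

Derivation:
I0 ld r3 <- r1: IF@1 ID@2 stall=0 (-) EX@3 MEM@4 WB@5
I1 sub r4 <- r5,r4: IF@2 ID@3 stall=0 (-) EX@4 MEM@5 WB@6
I2 sub r1 <- r2,r4: IF@3 ID@4 stall=2 (RAW on I1.r4 (WB@6)) EX@7 MEM@8 WB@9
I3 mul r1 <- r3,r1: IF@4 ID@7 stall=2 (RAW on I2.r1 (WB@9)) EX@10 MEM@11 WB@12
I4 sub r3 <- r5,r5: IF@7 ID@10 stall=0 (-) EX@11 MEM@12 WB@13
I5 add r3 <- r1,r1: IF@10 ID@11 stall=1 (RAW on I3.r1 (WB@12)) EX@13 MEM@14 WB@15
I6 ld r2 <- r4: IF@11 ID@13 stall=0 (-) EX@14 MEM@15 WB@16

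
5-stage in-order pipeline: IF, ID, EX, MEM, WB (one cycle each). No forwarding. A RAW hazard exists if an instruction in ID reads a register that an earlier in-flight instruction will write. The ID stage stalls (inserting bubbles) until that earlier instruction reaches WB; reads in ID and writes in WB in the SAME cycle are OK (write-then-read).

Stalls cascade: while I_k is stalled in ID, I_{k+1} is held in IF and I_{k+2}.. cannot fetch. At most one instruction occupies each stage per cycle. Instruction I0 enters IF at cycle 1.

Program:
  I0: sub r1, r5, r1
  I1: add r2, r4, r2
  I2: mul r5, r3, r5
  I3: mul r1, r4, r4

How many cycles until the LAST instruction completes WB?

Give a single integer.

I0 sub r1 <- r5,r1: IF@1 ID@2 stall=0 (-) EX@3 MEM@4 WB@5
I1 add r2 <- r4,r2: IF@2 ID@3 stall=0 (-) EX@4 MEM@5 WB@6
I2 mul r5 <- r3,r5: IF@3 ID@4 stall=0 (-) EX@5 MEM@6 WB@7
I3 mul r1 <- r4,r4: IF@4 ID@5 stall=0 (-) EX@6 MEM@7 WB@8

Answer: 8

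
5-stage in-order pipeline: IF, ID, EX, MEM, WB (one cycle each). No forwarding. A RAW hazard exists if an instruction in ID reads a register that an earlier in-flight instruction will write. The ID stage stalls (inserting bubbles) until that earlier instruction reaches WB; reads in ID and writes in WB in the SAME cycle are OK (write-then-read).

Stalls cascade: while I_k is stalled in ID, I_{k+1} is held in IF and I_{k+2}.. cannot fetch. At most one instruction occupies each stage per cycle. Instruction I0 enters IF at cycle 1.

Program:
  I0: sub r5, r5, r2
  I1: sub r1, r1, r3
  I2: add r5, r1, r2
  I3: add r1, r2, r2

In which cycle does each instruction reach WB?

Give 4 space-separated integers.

I0 sub r5 <- r5,r2: IF@1 ID@2 stall=0 (-) EX@3 MEM@4 WB@5
I1 sub r1 <- r1,r3: IF@2 ID@3 stall=0 (-) EX@4 MEM@5 WB@6
I2 add r5 <- r1,r2: IF@3 ID@4 stall=2 (RAW on I1.r1 (WB@6)) EX@7 MEM@8 WB@9
I3 add r1 <- r2,r2: IF@4 ID@7 stall=0 (-) EX@8 MEM@9 WB@10

Answer: 5 6 9 10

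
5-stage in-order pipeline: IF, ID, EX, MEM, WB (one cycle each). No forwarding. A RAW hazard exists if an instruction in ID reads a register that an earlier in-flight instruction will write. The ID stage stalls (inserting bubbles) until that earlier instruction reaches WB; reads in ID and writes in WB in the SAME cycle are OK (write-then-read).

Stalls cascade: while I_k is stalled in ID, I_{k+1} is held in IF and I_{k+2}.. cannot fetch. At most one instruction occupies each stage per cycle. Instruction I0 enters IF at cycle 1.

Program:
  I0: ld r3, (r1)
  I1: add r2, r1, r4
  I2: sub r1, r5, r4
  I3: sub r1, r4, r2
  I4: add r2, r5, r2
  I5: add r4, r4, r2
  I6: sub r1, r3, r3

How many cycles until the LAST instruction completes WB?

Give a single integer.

I0 ld r3 <- r1: IF@1 ID@2 stall=0 (-) EX@3 MEM@4 WB@5
I1 add r2 <- r1,r4: IF@2 ID@3 stall=0 (-) EX@4 MEM@5 WB@6
I2 sub r1 <- r5,r4: IF@3 ID@4 stall=0 (-) EX@5 MEM@6 WB@7
I3 sub r1 <- r4,r2: IF@4 ID@5 stall=1 (RAW on I1.r2 (WB@6)) EX@7 MEM@8 WB@9
I4 add r2 <- r5,r2: IF@5 ID@7 stall=0 (-) EX@8 MEM@9 WB@10
I5 add r4 <- r4,r2: IF@7 ID@8 stall=2 (RAW on I4.r2 (WB@10)) EX@11 MEM@12 WB@13
I6 sub r1 <- r3,r3: IF@8 ID@11 stall=0 (-) EX@12 MEM@13 WB@14

Answer: 14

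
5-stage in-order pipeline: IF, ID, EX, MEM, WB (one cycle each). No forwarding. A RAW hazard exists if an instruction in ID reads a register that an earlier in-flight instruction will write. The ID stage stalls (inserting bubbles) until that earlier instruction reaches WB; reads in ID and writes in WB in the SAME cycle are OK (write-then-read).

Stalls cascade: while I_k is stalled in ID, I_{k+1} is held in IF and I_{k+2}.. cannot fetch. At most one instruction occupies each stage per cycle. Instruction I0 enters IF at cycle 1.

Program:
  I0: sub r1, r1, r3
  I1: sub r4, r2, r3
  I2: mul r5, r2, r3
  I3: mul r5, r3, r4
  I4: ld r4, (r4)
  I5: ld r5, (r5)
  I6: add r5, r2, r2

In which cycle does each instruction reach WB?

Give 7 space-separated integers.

I0 sub r1 <- r1,r3: IF@1 ID@2 stall=0 (-) EX@3 MEM@4 WB@5
I1 sub r4 <- r2,r3: IF@2 ID@3 stall=0 (-) EX@4 MEM@5 WB@6
I2 mul r5 <- r2,r3: IF@3 ID@4 stall=0 (-) EX@5 MEM@6 WB@7
I3 mul r5 <- r3,r4: IF@4 ID@5 stall=1 (RAW on I1.r4 (WB@6)) EX@7 MEM@8 WB@9
I4 ld r4 <- r4: IF@5 ID@7 stall=0 (-) EX@8 MEM@9 WB@10
I5 ld r5 <- r5: IF@7 ID@8 stall=1 (RAW on I3.r5 (WB@9)) EX@10 MEM@11 WB@12
I6 add r5 <- r2,r2: IF@8 ID@10 stall=0 (-) EX@11 MEM@12 WB@13

Answer: 5 6 7 9 10 12 13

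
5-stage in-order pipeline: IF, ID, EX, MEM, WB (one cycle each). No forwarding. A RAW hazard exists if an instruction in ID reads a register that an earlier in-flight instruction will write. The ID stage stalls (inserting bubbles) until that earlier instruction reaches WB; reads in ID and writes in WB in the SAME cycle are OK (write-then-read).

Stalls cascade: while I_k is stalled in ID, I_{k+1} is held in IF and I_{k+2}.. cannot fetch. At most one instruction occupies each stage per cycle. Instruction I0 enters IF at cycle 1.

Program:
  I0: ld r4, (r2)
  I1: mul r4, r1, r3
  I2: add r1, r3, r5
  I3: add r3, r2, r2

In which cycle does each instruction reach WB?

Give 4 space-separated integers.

Answer: 5 6 7 8

Derivation:
I0 ld r4 <- r2: IF@1 ID@2 stall=0 (-) EX@3 MEM@4 WB@5
I1 mul r4 <- r1,r3: IF@2 ID@3 stall=0 (-) EX@4 MEM@5 WB@6
I2 add r1 <- r3,r5: IF@3 ID@4 stall=0 (-) EX@5 MEM@6 WB@7
I3 add r3 <- r2,r2: IF@4 ID@5 stall=0 (-) EX@6 MEM@7 WB@8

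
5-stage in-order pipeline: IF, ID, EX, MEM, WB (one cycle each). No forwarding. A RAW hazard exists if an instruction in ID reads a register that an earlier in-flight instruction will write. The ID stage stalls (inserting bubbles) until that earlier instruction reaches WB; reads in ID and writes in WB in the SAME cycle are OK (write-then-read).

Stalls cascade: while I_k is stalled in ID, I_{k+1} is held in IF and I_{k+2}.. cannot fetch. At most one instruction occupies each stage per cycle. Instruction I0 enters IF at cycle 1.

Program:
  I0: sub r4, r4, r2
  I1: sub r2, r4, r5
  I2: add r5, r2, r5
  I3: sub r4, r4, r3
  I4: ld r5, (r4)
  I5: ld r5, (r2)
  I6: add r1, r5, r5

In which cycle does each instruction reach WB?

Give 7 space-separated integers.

I0 sub r4 <- r4,r2: IF@1 ID@2 stall=0 (-) EX@3 MEM@4 WB@5
I1 sub r2 <- r4,r5: IF@2 ID@3 stall=2 (RAW on I0.r4 (WB@5)) EX@6 MEM@7 WB@8
I2 add r5 <- r2,r5: IF@3 ID@6 stall=2 (RAW on I1.r2 (WB@8)) EX@9 MEM@10 WB@11
I3 sub r4 <- r4,r3: IF@6 ID@9 stall=0 (-) EX@10 MEM@11 WB@12
I4 ld r5 <- r4: IF@9 ID@10 stall=2 (RAW on I3.r4 (WB@12)) EX@13 MEM@14 WB@15
I5 ld r5 <- r2: IF@10 ID@13 stall=0 (-) EX@14 MEM@15 WB@16
I6 add r1 <- r5,r5: IF@13 ID@14 stall=2 (RAW on I5.r5 (WB@16)) EX@17 MEM@18 WB@19

Answer: 5 8 11 12 15 16 19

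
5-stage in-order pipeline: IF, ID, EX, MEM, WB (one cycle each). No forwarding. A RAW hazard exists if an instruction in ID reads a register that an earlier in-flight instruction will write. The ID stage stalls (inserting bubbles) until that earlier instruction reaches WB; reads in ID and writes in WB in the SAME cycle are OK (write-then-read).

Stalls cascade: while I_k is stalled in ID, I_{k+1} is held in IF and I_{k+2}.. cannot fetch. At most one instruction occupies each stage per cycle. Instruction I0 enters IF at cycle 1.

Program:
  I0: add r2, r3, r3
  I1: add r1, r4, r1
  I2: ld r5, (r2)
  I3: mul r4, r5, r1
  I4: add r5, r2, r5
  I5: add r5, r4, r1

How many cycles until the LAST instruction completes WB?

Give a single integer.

Answer: 14

Derivation:
I0 add r2 <- r3,r3: IF@1 ID@2 stall=0 (-) EX@3 MEM@4 WB@5
I1 add r1 <- r4,r1: IF@2 ID@3 stall=0 (-) EX@4 MEM@5 WB@6
I2 ld r5 <- r2: IF@3 ID@4 stall=1 (RAW on I0.r2 (WB@5)) EX@6 MEM@7 WB@8
I3 mul r4 <- r5,r1: IF@4 ID@6 stall=2 (RAW on I2.r5 (WB@8)) EX@9 MEM@10 WB@11
I4 add r5 <- r2,r5: IF@6 ID@9 stall=0 (-) EX@10 MEM@11 WB@12
I5 add r5 <- r4,r1: IF@9 ID@10 stall=1 (RAW on I3.r4 (WB@11)) EX@12 MEM@13 WB@14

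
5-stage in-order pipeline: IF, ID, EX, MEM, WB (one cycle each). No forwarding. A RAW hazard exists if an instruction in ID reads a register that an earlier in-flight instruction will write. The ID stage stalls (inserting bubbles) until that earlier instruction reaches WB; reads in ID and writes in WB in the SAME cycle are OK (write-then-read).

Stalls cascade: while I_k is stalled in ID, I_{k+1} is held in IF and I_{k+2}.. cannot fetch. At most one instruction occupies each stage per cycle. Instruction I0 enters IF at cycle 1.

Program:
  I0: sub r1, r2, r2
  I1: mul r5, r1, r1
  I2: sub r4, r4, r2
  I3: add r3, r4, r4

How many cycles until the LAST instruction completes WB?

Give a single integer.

I0 sub r1 <- r2,r2: IF@1 ID@2 stall=0 (-) EX@3 MEM@4 WB@5
I1 mul r5 <- r1,r1: IF@2 ID@3 stall=2 (RAW on I0.r1 (WB@5)) EX@6 MEM@7 WB@8
I2 sub r4 <- r4,r2: IF@3 ID@6 stall=0 (-) EX@7 MEM@8 WB@9
I3 add r3 <- r4,r4: IF@6 ID@7 stall=2 (RAW on I2.r4 (WB@9)) EX@10 MEM@11 WB@12

Answer: 12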